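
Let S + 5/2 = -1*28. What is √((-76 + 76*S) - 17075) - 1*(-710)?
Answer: 710 + I*√19469 ≈ 710.0 + 139.53*I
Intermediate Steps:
S = -61/2 (S = -5/2 - 1*28 = -5/2 - 28 = -61/2 ≈ -30.500)
√((-76 + 76*S) - 17075) - 1*(-710) = √((-76 + 76*(-61/2)) - 17075) - 1*(-710) = √((-76 - 2318) - 17075) + 710 = √(-2394 - 17075) + 710 = √(-19469) + 710 = I*√19469 + 710 = 710 + I*√19469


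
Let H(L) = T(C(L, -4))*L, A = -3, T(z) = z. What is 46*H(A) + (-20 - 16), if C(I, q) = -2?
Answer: 240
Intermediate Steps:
H(L) = -2*L
46*H(A) + (-20 - 16) = 46*(-2*(-3)) + (-20 - 16) = 46*6 - 36 = 276 - 36 = 240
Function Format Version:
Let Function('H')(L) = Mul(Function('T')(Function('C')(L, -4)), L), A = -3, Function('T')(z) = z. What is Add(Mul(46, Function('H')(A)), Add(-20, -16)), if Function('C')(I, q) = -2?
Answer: 240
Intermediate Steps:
Function('H')(L) = Mul(-2, L)
Add(Mul(46, Function('H')(A)), Add(-20, -16)) = Add(Mul(46, Mul(-2, -3)), Add(-20, -16)) = Add(Mul(46, 6), -36) = Add(276, -36) = 240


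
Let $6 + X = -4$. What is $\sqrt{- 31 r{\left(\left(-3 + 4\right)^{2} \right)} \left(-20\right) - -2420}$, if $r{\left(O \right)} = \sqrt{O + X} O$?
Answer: $2 \sqrt{605 + 465 i} \approx 52.308 + 17.779 i$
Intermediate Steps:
$X = -10$ ($X = -6 - 4 = -10$)
$r{\left(O \right)} = O \sqrt{-10 + O}$ ($r{\left(O \right)} = \sqrt{O - 10} O = \sqrt{-10 + O} O = O \sqrt{-10 + O}$)
$\sqrt{- 31 r{\left(\left(-3 + 4\right)^{2} \right)} \left(-20\right) - -2420} = \sqrt{- 31 \left(-3 + 4\right)^{2} \sqrt{-10 + \left(-3 + 4\right)^{2}} \left(-20\right) - -2420} = \sqrt{- 31 \cdot 1^{2} \sqrt{-10 + 1^{2}} \left(-20\right) + 2420} = \sqrt{- 31 \cdot 1 \sqrt{-10 + 1} \left(-20\right) + 2420} = \sqrt{- 31 \cdot 1 \sqrt{-9} \left(-20\right) + 2420} = \sqrt{- 31 \cdot 1 \cdot 3 i \left(-20\right) + 2420} = \sqrt{- 31 \cdot 3 i \left(-20\right) + 2420} = \sqrt{- 93 i \left(-20\right) + 2420} = \sqrt{1860 i + 2420} = \sqrt{2420 + 1860 i}$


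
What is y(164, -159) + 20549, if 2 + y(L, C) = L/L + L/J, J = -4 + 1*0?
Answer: 20507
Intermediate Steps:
J = -4 (J = -4 + 0 = -4)
y(L, C) = -1 - L/4 (y(L, C) = -2 + (L/L + L/(-4)) = -2 + (1 + L*(-¼)) = -2 + (1 - L/4) = -1 - L/4)
y(164, -159) + 20549 = (-1 - ¼*164) + 20549 = (-1 - 41) + 20549 = -42 + 20549 = 20507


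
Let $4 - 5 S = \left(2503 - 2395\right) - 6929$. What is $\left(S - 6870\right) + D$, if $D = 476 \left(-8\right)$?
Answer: $-9313$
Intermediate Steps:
$D = -3808$
$S = 1365$ ($S = \frac{4}{5} - \frac{\left(2503 - 2395\right) - 6929}{5} = \frac{4}{5} - \frac{108 - 6929}{5} = \frac{4}{5} - - \frac{6821}{5} = \frac{4}{5} + \frac{6821}{5} = 1365$)
$\left(S - 6870\right) + D = \left(1365 - 6870\right) - 3808 = -5505 - 3808 = -9313$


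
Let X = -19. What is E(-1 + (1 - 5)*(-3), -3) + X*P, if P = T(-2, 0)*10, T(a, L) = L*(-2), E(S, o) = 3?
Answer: 3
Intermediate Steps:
T(a, L) = -2*L
P = 0 (P = -2*0*10 = 0*10 = 0)
E(-1 + (1 - 5)*(-3), -3) + X*P = 3 - 19*0 = 3 + 0 = 3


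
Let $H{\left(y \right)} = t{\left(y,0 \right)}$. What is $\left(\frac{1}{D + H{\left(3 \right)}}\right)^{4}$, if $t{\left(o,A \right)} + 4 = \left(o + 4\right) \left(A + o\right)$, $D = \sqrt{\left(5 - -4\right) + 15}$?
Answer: $\frac{125713}{4931550625} - \frac{42568 \sqrt{6}}{4931550625} \approx 4.3481 \cdot 10^{-6}$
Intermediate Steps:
$D = 2 \sqrt{6}$ ($D = \sqrt{\left(5 + 4\right) + 15} = \sqrt{9 + 15} = \sqrt{24} = 2 \sqrt{6} \approx 4.899$)
$t{\left(o,A \right)} = -4 + \left(4 + o\right) \left(A + o\right)$ ($t{\left(o,A \right)} = -4 + \left(o + 4\right) \left(A + o\right) = -4 + \left(4 + o\right) \left(A + o\right)$)
$H{\left(y \right)} = -4 + y^{2} + 4 y$ ($H{\left(y \right)} = -4 + y^{2} + 4 \cdot 0 + 4 y + 0 y = -4 + y^{2} + 0 + 4 y + 0 = -4 + y^{2} + 4 y$)
$\left(\frac{1}{D + H{\left(3 \right)}}\right)^{4} = \left(\frac{1}{2 \sqrt{6} + \left(-4 + 3^{2} + 4 \cdot 3\right)}\right)^{4} = \left(\frac{1}{2 \sqrt{6} + \left(-4 + 9 + 12\right)}\right)^{4} = \left(\frac{1}{2 \sqrt{6} + 17}\right)^{4} = \left(\frac{1}{17 + 2 \sqrt{6}}\right)^{4} = \frac{1}{\left(17 + 2 \sqrt{6}\right)^{4}}$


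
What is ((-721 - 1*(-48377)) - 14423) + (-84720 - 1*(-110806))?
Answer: 59319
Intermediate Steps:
((-721 - 1*(-48377)) - 14423) + (-84720 - 1*(-110806)) = ((-721 + 48377) - 14423) + (-84720 + 110806) = (47656 - 14423) + 26086 = 33233 + 26086 = 59319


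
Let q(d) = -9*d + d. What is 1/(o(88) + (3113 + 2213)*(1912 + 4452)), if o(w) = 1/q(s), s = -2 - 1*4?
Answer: 48/1626943873 ≈ 2.9503e-8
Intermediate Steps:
s = -6 (s = -2 - 4 = -6)
q(d) = -8*d
o(w) = 1/48 (o(w) = 1/(-8*(-6)) = 1/48)
1/(o(88) + (3113 + 2213)*(1912 + 4452)) = 1/(1/48 + (3113 + 2213)*(1912 + 4452)) = 1/(1/48 + 5326*6364) = 1/(1/48 + 33894664) = 1/(1626943873/48) = 48/1626943873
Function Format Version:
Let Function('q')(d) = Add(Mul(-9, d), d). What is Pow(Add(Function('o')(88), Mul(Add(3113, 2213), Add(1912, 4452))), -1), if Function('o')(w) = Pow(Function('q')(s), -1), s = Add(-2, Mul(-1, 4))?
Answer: Rational(48, 1626943873) ≈ 2.9503e-8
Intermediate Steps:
s = -6 (s = Add(-2, -4) = -6)
Function('q')(d) = Mul(-8, d)
Function('o')(w) = Rational(1, 48) (Function('o')(w) = Pow(Mul(-8, -6), -1) = Pow(48, -1) = Rational(1, 48))
Pow(Add(Function('o')(88), Mul(Add(3113, 2213), Add(1912, 4452))), -1) = Pow(Add(Rational(1, 48), Mul(Add(3113, 2213), Add(1912, 4452))), -1) = Pow(Add(Rational(1, 48), Mul(5326, 6364)), -1) = Pow(Add(Rational(1, 48), 33894664), -1) = Pow(Rational(1626943873, 48), -1) = Rational(48, 1626943873)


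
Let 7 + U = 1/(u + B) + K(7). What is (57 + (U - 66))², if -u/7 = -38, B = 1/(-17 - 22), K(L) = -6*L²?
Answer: 10340025479281/107599129 ≈ 96098.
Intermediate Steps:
B = -1/39 (B = 1/(-39) = -1/39 ≈ -0.025641)
u = 266 (u = -7*(-38) = 266)
U = -3122234/10373 (U = -7 + (1/(266 - 1/39) - 6*7²) = -7 + (1/(10373/39) - 6*49) = -7 + (39/10373 - 294) = -7 - 3049623/10373 = -3122234/10373 ≈ -301.00)
(57 + (U - 66))² = (57 + (-3122234/10373 - 66))² = (57 - 3806852/10373)² = (-3215591/10373)² = 10340025479281/107599129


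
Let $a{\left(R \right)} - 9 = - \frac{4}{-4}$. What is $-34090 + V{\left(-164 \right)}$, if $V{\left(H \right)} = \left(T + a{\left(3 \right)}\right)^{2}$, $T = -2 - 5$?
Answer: $-34081$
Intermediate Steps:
$a{\left(R \right)} = 10$ ($a{\left(R \right)} = 9 - \frac{4}{-4} = 9 - -1 = 9 + 1 = 10$)
$T = -7$ ($T = -2 - 5 = -7$)
$V{\left(H \right)} = 9$ ($V{\left(H \right)} = \left(-7 + 10\right)^{2} = 3^{2} = 9$)
$-34090 + V{\left(-164 \right)} = -34090 + 9 = -34081$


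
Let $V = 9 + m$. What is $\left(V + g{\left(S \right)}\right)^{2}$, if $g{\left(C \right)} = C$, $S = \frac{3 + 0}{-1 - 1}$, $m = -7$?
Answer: $\frac{1}{4} \approx 0.25$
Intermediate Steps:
$S = - \frac{3}{2}$ ($S = \frac{3}{-2} = 3 \left(- \frac{1}{2}\right) = - \frac{3}{2} \approx -1.5$)
$V = 2$ ($V = 9 - 7 = 2$)
$\left(V + g{\left(S \right)}\right)^{2} = \left(2 - \frac{3}{2}\right)^{2} = \left(\frac{1}{2}\right)^{2} = \frac{1}{4}$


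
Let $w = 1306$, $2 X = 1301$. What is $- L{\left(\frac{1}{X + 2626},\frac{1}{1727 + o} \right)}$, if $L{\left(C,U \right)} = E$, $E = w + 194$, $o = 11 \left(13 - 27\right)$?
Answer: $-1500$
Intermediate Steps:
$X = \frac{1301}{2}$ ($X = \frac{1}{2} \cdot 1301 = \frac{1301}{2} \approx 650.5$)
$o = -154$ ($o = 11 \left(-14\right) = -154$)
$E = 1500$ ($E = 1306 + 194 = 1500$)
$L{\left(C,U \right)} = 1500$
$- L{\left(\frac{1}{X + 2626},\frac{1}{1727 + o} \right)} = \left(-1\right) 1500 = -1500$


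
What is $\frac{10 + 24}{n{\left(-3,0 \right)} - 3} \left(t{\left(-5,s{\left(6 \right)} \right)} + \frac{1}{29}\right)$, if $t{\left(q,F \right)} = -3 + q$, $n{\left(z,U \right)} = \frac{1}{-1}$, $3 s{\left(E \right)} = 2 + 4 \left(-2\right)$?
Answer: $\frac{3927}{58} \approx 67.707$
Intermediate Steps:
$s{\left(E \right)} = -2$ ($s{\left(E \right)} = \frac{2 + 4 \left(-2\right)}{3} = \frac{2 - 8}{3} = \frac{1}{3} \left(-6\right) = -2$)
$n{\left(z,U \right)} = -1$
$\frac{10 + 24}{n{\left(-3,0 \right)} - 3} \left(t{\left(-5,s{\left(6 \right)} \right)} + \frac{1}{29}\right) = \frac{10 + 24}{-1 - 3} \left(\left(-3 - 5\right) + \frac{1}{29}\right) = \frac{34}{-4} \left(-8 + \frac{1}{29}\right) = 34 \left(- \frac{1}{4}\right) \left(- \frac{231}{29}\right) = \left(- \frac{17}{2}\right) \left(- \frac{231}{29}\right) = \frac{3927}{58}$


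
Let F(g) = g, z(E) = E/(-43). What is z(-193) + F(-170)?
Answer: -7117/43 ≈ -165.51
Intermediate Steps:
z(E) = -E/43 (z(E) = E*(-1/43) = -E/43)
z(-193) + F(-170) = -1/43*(-193) - 170 = 193/43 - 170 = -7117/43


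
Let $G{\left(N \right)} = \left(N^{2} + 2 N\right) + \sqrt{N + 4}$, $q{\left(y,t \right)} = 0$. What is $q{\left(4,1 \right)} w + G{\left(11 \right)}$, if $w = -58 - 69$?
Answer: $143 + \sqrt{15} \approx 146.87$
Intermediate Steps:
$w = -127$ ($w = -58 - 69 = -127$)
$G{\left(N \right)} = N^{2} + \sqrt{4 + N} + 2 N$ ($G{\left(N \right)} = \left(N^{2} + 2 N\right) + \sqrt{4 + N} = N^{2} + \sqrt{4 + N} + 2 N$)
$q{\left(4,1 \right)} w + G{\left(11 \right)} = 0 \left(-127\right) + \left(11^{2} + \sqrt{4 + 11} + 2 \cdot 11\right) = 0 + \left(121 + \sqrt{15} + 22\right) = 0 + \left(143 + \sqrt{15}\right) = 143 + \sqrt{15}$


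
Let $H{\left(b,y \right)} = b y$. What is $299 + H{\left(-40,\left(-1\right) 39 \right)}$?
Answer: $1859$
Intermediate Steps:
$299 + H{\left(-40,\left(-1\right) 39 \right)} = 299 - 40 \left(\left(-1\right) 39\right) = 299 - -1560 = 299 + 1560 = 1859$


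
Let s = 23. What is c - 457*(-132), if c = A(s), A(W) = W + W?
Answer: 60370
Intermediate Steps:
A(W) = 2*W
c = 46 (c = 2*23 = 46)
c - 457*(-132) = 46 - 457*(-132) = 46 + 60324 = 60370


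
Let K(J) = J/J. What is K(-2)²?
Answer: 1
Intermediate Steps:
K(J) = 1
K(-2)² = 1² = 1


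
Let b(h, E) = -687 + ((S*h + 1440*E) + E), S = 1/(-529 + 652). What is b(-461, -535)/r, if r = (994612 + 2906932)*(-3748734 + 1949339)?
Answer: 2019361/18372585280920 ≈ 1.0991e-7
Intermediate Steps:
S = 1/123 ≈ 0.0081301
r = -7020418765880 (r = 3901544*(-1799395) = -7020418765880)
b(h, E) = -687 + 1441*E + h/123 (b(h, E) = -687 + ((h/123 + 1440*E) + E) = -687 + ((1440*E + h/123) + E) = -687 + (1441*E + h/123) = -687 + 1441*E + h/123)
b(-461, -535)/r = (-687 + 1441*(-535) + (1/123)*(-461))/(-7020418765880) = (-687 - 770935 - 461/123)*(-1/7020418765880) = -94909967/123*(-1/7020418765880) = 2019361/18372585280920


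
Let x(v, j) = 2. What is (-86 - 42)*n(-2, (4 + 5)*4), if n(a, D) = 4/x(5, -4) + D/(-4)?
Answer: 896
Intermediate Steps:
n(a, D) = 2 - D/4 (n(a, D) = 4/2 + D/(-4) = 4*(½) + D*(-¼) = 2 - D/4)
(-86 - 42)*n(-2, (4 + 5)*4) = (-86 - 42)*(2 - (4 + 5)*4/4) = -128*(2 - 9*4/4) = -128*(2 - ¼*36) = -128*(2 - 9) = -128*(-7) = 896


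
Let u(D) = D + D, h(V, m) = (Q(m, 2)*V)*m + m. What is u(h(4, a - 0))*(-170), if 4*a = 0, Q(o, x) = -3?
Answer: 0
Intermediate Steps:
a = 0 (a = (¼)*0 = 0)
h(V, m) = m - 3*V*m (h(V, m) = (-3*V)*m + m = -3*V*m + m = m - 3*V*m)
u(D) = 2*D
u(h(4, a - 0))*(-170) = (2*((0 - 0)*(1 - 3*4)))*(-170) = (2*((0 - 1*0)*(1 - 12)))*(-170) = (2*((0 + 0)*(-11)))*(-170) = (2*(0*(-11)))*(-170) = (2*0)*(-170) = 0*(-170) = 0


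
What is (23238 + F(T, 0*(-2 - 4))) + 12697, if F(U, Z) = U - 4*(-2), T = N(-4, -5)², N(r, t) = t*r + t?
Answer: 36168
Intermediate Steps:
N(r, t) = t + r*t (N(r, t) = r*t + t = t + r*t)
T = 225 (T = (-5*(1 - 4))² = (-5*(-3))² = 15² = 225)
F(U, Z) = 8 + U (F(U, Z) = U + 8 = 8 + U)
(23238 + F(T, 0*(-2 - 4))) + 12697 = (23238 + (8 + 225)) + 12697 = (23238 + 233) + 12697 = 23471 + 12697 = 36168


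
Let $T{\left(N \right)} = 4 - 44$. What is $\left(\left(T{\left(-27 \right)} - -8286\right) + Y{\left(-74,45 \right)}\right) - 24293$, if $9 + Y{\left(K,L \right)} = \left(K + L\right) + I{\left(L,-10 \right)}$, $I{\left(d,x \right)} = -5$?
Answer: $-16090$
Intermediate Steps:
$T{\left(N \right)} = -40$
$Y{\left(K,L \right)} = -14 + K + L$ ($Y{\left(K,L \right)} = -9 - \left(5 - K - L\right) = -9 + \left(-5 + K + L\right) = -14 + K + L$)
$\left(\left(T{\left(-27 \right)} - -8286\right) + Y{\left(-74,45 \right)}\right) - 24293 = \left(\left(-40 - -8286\right) - 43\right) - 24293 = \left(\left(-40 + 8286\right) - 43\right) - 24293 = \left(8246 - 43\right) - 24293 = 8203 - 24293 = -16090$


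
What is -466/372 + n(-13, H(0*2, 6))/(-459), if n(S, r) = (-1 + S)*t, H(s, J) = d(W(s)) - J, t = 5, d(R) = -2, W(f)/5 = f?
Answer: -31309/28458 ≈ -1.1002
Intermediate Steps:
W(f) = 5*f
H(s, J) = -2 - J
n(S, r) = -5 + 5*S (n(S, r) = (-1 + S)*5 = -5 + 5*S)
-466/372 + n(-13, H(0*2, 6))/(-459) = -466/372 + (-5 + 5*(-13))/(-459) = -466*1/372 + (-5 - 65)*(-1/459) = -233/186 - 70*(-1/459) = -233/186 + 70/459 = -31309/28458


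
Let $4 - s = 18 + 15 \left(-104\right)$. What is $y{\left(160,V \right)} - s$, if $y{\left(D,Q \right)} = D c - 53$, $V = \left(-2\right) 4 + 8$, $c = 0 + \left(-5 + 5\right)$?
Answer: $-1599$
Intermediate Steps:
$c = 0$ ($c = 0 + 0 = 0$)
$V = 0$ ($V = -8 + 8 = 0$)
$y{\left(D,Q \right)} = -53$ ($y{\left(D,Q \right)} = D 0 - 53 = 0 - 53 = -53$)
$s = 1546$ ($s = 4 - \left(18 + 15 \left(-104\right)\right) = 4 - \left(18 - 1560\right) = 4 - -1542 = 4 + 1542 = 1546$)
$y{\left(160,V \right)} - s = -53 - 1546 = -1599$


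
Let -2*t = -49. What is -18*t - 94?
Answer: -535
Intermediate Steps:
t = 49/2 (t = -1/2*(-49) = 49/2 ≈ 24.500)
-18*t - 94 = -18*49/2 - 94 = -441 - 94 = -535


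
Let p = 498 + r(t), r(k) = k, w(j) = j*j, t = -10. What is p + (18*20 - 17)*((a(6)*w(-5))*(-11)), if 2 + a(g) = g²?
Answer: -3206562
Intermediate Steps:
w(j) = j²
a(g) = -2 + g²
p = 488 (p = 498 - 10 = 488)
p + (18*20 - 17)*((a(6)*w(-5))*(-11)) = 488 + (18*20 - 17)*(((-2 + 6²)*(-5)²)*(-11)) = 488 + (360 - 17)*(((-2 + 36)*25)*(-11)) = 488 + 343*((34*25)*(-11)) = 488 + 343*(850*(-11)) = 488 + 343*(-9350) = 488 - 3207050 = -3206562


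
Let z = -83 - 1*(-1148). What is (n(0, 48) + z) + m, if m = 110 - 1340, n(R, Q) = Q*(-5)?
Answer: -405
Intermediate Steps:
n(R, Q) = -5*Q
m = -1230
z = 1065 (z = -83 + 1148 = 1065)
(n(0, 48) + z) + m = (-5*48 + 1065) - 1230 = (-240 + 1065) - 1230 = 825 - 1230 = -405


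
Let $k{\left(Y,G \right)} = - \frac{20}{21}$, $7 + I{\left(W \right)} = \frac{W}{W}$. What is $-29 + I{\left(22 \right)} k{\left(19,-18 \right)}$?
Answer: $- \frac{163}{7} \approx -23.286$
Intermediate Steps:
$I{\left(W \right)} = -6$ ($I{\left(W \right)} = -7 + \frac{W}{W} = -7 + 1 = -6$)
$k{\left(Y,G \right)} = - \frac{20}{21}$ ($k{\left(Y,G \right)} = \left(-20\right) \frac{1}{21} = - \frac{20}{21}$)
$-29 + I{\left(22 \right)} k{\left(19,-18 \right)} = -29 - - \frac{40}{7} = -29 + \frac{40}{7} = - \frac{163}{7}$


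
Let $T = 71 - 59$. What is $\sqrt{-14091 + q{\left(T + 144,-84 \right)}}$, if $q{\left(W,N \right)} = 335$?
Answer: $2 i \sqrt{3439} \approx 117.29 i$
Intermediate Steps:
$T = 12$ ($T = 71 - 59 = 12$)
$\sqrt{-14091 + q{\left(T + 144,-84 \right)}} = \sqrt{-14091 + 335} = \sqrt{-13756} = 2 i \sqrt{3439}$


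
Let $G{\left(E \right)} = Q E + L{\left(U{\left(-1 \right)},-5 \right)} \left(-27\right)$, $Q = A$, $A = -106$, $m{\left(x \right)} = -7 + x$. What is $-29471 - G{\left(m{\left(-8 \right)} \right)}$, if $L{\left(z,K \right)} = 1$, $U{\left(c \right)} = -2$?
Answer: $-31034$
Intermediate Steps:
$Q = -106$
$G{\left(E \right)} = -27 - 106 E$ ($G{\left(E \right)} = - 106 E + 1 \left(-27\right) = - 106 E - 27 = -27 - 106 E$)
$-29471 - G{\left(m{\left(-8 \right)} \right)} = -29471 - \left(-27 - 106 \left(-7 - 8\right)\right) = -29471 - \left(-27 - -1590\right) = -29471 - \left(-27 + 1590\right) = -29471 - 1563 = -31034$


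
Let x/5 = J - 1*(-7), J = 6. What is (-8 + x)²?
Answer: 3249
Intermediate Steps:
x = 65 (x = 5*(6 - 1*(-7)) = 5*(6 + 7) = 5*13 = 65)
(-8 + x)² = (-8 + 65)² = 57² = 3249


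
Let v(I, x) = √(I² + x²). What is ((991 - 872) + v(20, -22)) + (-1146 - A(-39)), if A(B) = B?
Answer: -988 + 2*√221 ≈ -958.27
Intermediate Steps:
((991 - 872) + v(20, -22)) + (-1146 - A(-39)) = ((991 - 872) + √(20² + (-22)²)) + (-1146 - 1*(-39)) = (119 + √(400 + 484)) + (-1146 + 39) = (119 + √884) - 1107 = (119 + 2*√221) - 1107 = -988 + 2*√221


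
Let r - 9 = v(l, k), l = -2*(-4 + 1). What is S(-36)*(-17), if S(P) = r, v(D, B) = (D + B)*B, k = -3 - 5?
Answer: -425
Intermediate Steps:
k = -8
l = 6 (l = -2*(-3) = 6)
v(D, B) = B*(B + D) (v(D, B) = (B + D)*B = B*(B + D))
r = 25 (r = 9 - 8*(-8 + 6) = 9 - 8*(-2) = 9 + 16 = 25)
S(P) = 25
S(-36)*(-17) = 25*(-17) = -425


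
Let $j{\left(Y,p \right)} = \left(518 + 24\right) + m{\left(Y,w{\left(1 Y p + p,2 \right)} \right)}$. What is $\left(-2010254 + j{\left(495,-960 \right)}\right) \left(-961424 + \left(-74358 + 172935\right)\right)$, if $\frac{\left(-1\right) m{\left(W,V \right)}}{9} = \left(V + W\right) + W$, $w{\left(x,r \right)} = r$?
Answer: $1741777468080$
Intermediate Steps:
$m{\left(W,V \right)} = - 18 W - 9 V$ ($m{\left(W,V \right)} = - 9 \left(\left(V + W\right) + W\right) = - 9 \left(V + 2 W\right) = - 18 W - 9 V$)
$j{\left(Y,p \right)} = 524 - 18 Y$ ($j{\left(Y,p \right)} = \left(518 + 24\right) - \left(18 + 18 Y\right) = 542 - \left(18 + 18 Y\right) = 524 - 18 Y$)
$\left(-2010254 + j{\left(495,-960 \right)}\right) \left(-961424 + \left(-74358 + 172935\right)\right) = \left(-2010254 + \left(524 - 8910\right)\right) \left(-961424 + \left(-74358 + 172935\right)\right) = \left(-2010254 + \left(524 - 8910\right)\right) \left(-961424 + 98577\right) = \left(-2010254 - 8386\right) \left(-862847\right) = \left(-2018640\right) \left(-862847\right) = 1741777468080$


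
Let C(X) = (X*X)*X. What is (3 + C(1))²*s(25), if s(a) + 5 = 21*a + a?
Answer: 8720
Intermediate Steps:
C(X) = X³ (C(X) = X²*X = X³)
s(a) = -5 + 22*a (s(a) = -5 + (21*a + a) = -5 + 22*a)
(3 + C(1))²*s(25) = (3 + 1³)²*(-5 + 22*25) = (3 + 1)²*(-5 + 550) = 4²*545 = 16*545 = 8720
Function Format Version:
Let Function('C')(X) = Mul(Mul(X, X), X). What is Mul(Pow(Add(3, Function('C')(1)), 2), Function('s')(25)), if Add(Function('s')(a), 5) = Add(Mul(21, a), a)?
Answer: 8720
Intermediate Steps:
Function('C')(X) = Pow(X, 3) (Function('C')(X) = Mul(Pow(X, 2), X) = Pow(X, 3))
Function('s')(a) = Add(-5, Mul(22, a)) (Function('s')(a) = Add(-5, Add(Mul(21, a), a)) = Add(-5, Mul(22, a)))
Mul(Pow(Add(3, Function('C')(1)), 2), Function('s')(25)) = Mul(Pow(Add(3, Pow(1, 3)), 2), Add(-5, Mul(22, 25))) = Mul(Pow(Add(3, 1), 2), Add(-5, 550)) = Mul(Pow(4, 2), 545) = Mul(16, 545) = 8720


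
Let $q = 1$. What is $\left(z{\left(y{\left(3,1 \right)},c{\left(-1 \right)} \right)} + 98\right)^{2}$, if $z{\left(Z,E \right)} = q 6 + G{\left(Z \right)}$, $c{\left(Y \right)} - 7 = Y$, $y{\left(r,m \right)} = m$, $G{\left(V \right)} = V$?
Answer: $11025$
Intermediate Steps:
$c{\left(Y \right)} = 7 + Y$
$z{\left(Z,E \right)} = 6 + Z$ ($z{\left(Z,E \right)} = 1 \cdot 6 + Z = 6 + Z$)
$\left(z{\left(y{\left(3,1 \right)},c{\left(-1 \right)} \right)} + 98\right)^{2} = \left(\left(6 + 1\right) + 98\right)^{2} = \left(7 + 98\right)^{2} = 105^{2} = 11025$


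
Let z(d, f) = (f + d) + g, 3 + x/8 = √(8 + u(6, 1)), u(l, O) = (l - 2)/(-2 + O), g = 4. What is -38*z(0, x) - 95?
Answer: 57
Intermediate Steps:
u(l, O) = (-2 + l)/(-2 + O)
x = -8 (x = -24 + 8*√(8 + (-2 + 6)/(-2 + 1)) = -24 + 8*√(8 + 4/(-1)) = -24 + 8*√(8 - 1*4) = -24 + 8*√(8 - 4) = -24 + 8*√4 = -24 + 8*2 = -24 + 16 = -8)
z(d, f) = 4 + d + f (z(d, f) = (f + d) + 4 = (d + f) + 4 = 4 + d + f)
-38*z(0, x) - 95 = -38*(4 + 0 - 8) - 95 = -38*(-4) - 95 = 152 - 95 = 57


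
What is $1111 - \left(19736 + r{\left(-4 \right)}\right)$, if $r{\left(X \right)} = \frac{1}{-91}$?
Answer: $- \frac{1694874}{91} \approx -18625.0$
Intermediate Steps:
$r{\left(X \right)} = - \frac{1}{91}$
$1111 - \left(19736 + r{\left(-4 \right)}\right) = 1111 - \left(19736 - \frac{1}{91}\right) = 1111 - \frac{1795975}{91} = - \frac{1694874}{91}$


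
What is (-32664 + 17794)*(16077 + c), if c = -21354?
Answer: 78468990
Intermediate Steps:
(-32664 + 17794)*(16077 + c) = (-32664 + 17794)*(16077 - 21354) = -14870*(-5277) = 78468990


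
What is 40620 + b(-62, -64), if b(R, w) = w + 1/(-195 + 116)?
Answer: 3203923/79 ≈ 40556.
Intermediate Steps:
b(R, w) = -1/79 + w (b(R, w) = w + 1/(-79) = w - 1/79 = -1/79 + w)
40620 + b(-62, -64) = 40620 + (-1/79 - 64) = 40620 - 5057/79 = 3203923/79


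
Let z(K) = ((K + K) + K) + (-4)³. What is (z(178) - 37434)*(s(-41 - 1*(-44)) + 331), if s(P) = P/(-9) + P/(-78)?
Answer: -476632298/39 ≈ -1.2221e+7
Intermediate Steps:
z(K) = -64 + 3*K (z(K) = (2*K + K) - 64 = 3*K - 64 = -64 + 3*K)
s(P) = -29*P/234 (s(P) = P*(-⅑) + P*(-1/78) = -P/9 - P/78 = -29*P/234)
(z(178) - 37434)*(s(-41 - 1*(-44)) + 331) = ((-64 + 3*178) - 37434)*(-29*(-41 - 1*(-44))/234 + 331) = ((-64 + 534) - 37434)*(-29*(-41 + 44)/234 + 331) = (470 - 37434)*(-29/234*3 + 331) = -36964*(-29/78 + 331) = -36964*25789/78 = -476632298/39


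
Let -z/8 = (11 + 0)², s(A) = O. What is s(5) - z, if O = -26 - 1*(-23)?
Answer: 965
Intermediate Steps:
O = -3 (O = -26 + 23 = -3)
s(A) = -3
z = -968 (z = -8*(11 + 0)² = -8*11² = -8*121 = -968)
s(5) - z = -3 - 1*(-968) = -3 + 968 = 965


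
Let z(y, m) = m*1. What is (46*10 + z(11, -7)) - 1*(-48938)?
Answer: 49391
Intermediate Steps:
z(y, m) = m
(46*10 + z(11, -7)) - 1*(-48938) = (46*10 - 7) - 1*(-48938) = (460 - 7) + 48938 = 453 + 48938 = 49391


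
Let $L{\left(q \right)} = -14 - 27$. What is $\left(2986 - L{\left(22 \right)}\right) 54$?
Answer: $163458$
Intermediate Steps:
$L{\left(q \right)} = -41$
$\left(2986 - L{\left(22 \right)}\right) 54 = \left(2986 - -41\right) 54 = \left(2986 + 41\right) 54 = 3027 \cdot 54 = 163458$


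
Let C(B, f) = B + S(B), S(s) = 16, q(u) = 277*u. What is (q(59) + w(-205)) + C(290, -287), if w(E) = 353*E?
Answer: -55716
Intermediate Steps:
C(B, f) = 16 + B (C(B, f) = B + 16 = 16 + B)
(q(59) + w(-205)) + C(290, -287) = (277*59 + 353*(-205)) + (16 + 290) = (16343 - 72365) + 306 = -56022 + 306 = -55716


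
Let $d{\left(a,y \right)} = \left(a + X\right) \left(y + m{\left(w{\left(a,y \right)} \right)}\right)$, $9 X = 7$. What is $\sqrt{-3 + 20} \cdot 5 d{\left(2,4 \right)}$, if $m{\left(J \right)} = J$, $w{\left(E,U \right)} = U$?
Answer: $\frac{1000 \sqrt{17}}{9} \approx 458.12$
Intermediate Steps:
$X = \frac{7}{9}$ ($X = \frac{1}{9} \cdot 7 = \frac{7}{9} \approx 0.77778$)
$d{\left(a,y \right)} = 2 y \left(\frac{7}{9} + a\right)$ ($d{\left(a,y \right)} = \left(a + \frac{7}{9}\right) \left(y + y\right) = \left(\frac{7}{9} + a\right) 2 y = 2 y \left(\frac{7}{9} + a\right)$)
$\sqrt{-3 + 20} \cdot 5 d{\left(2,4 \right)} = \sqrt{-3 + 20} \cdot 5 \cdot \frac{2}{9} \cdot 4 \left(7 + 9 \cdot 2\right) = \sqrt{17} \cdot 5 \cdot \frac{2}{9} \cdot 4 \left(7 + 18\right) = 5 \sqrt{17} \cdot \frac{2}{9} \cdot 4 \cdot 25 = 5 \sqrt{17} \cdot \frac{200}{9} = \frac{1000 \sqrt{17}}{9}$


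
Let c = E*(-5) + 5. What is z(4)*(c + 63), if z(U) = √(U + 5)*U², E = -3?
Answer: 3984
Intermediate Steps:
z(U) = U²*√(5 + U) (z(U) = √(5 + U)*U² = U²*√(5 + U))
c = 20 (c = -3*(-5) + 5 = 15 + 5 = 20)
z(4)*(c + 63) = (4²*√(5 + 4))*(20 + 63) = (16*√9)*83 = (16*3)*83 = 48*83 = 3984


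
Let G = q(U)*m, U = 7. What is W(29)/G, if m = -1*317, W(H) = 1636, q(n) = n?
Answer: -1636/2219 ≈ -0.73727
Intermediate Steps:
m = -317
G = -2219 (G = 7*(-317) = -2219)
W(29)/G = 1636/(-2219) = 1636*(-1/2219) = -1636/2219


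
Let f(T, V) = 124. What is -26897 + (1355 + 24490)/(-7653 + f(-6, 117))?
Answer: -202533358/7529 ≈ -26900.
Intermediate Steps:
-26897 + (1355 + 24490)/(-7653 + f(-6, 117)) = -26897 + (1355 + 24490)/(-7653 + 124) = -26897 + 25845/(-7529) = -26897 + 25845*(-1/7529) = -26897 - 25845/7529 = -202533358/7529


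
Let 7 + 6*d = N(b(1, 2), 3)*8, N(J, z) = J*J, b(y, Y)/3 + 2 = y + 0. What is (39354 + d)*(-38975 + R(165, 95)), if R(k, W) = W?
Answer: -1530504720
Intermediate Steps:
b(y, Y) = -6 + 3*y (b(y, Y) = -6 + 3*(y + 0) = -6 + 3*y)
N(J, z) = J²
d = 65/6 (d = -7/6 + ((-6 + 3*1)²*8)/6 = -7/6 + ((-6 + 3)²*8)/6 = -7/6 + ((-3)²*8)/6 = -7/6 + (9*8)/6 = -7/6 + (⅙)*72 = -7/6 + 12 = 65/6 ≈ 10.833)
(39354 + d)*(-38975 + R(165, 95)) = (39354 + 65/6)*(-38975 + 95) = (236189/6)*(-38880) = -1530504720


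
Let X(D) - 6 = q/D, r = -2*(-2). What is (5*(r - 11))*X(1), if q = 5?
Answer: -385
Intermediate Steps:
r = 4
X(D) = 6 + 5/D
(5*(r - 11))*X(1) = (5*(4 - 11))*(6 + 5/1) = (5*(-7))*(6 + 5*1) = -35*(6 + 5) = -35*11 = -385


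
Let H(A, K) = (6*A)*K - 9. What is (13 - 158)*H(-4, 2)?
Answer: 8265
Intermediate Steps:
H(A, K) = -9 + 6*A*K (H(A, K) = 6*A*K - 9 = -9 + 6*A*K)
(13 - 158)*H(-4, 2) = (13 - 158)*(-9 + 6*(-4)*2) = -145*(-9 - 48) = -145*(-57) = 8265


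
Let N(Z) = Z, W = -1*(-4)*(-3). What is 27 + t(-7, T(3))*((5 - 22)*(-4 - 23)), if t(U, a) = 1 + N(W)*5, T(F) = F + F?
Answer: -27054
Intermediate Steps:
W = -12 (W = 4*(-3) = -12)
T(F) = 2*F
t(U, a) = -59 (t(U, a) = 1 - 12*5 = 1 - 60 = -59)
27 + t(-7, T(3))*((5 - 22)*(-4 - 23)) = 27 - 59*(5 - 22)*(-4 - 23) = 27 - (-1003)*(-27) = 27 - 59*459 = 27 - 27081 = -27054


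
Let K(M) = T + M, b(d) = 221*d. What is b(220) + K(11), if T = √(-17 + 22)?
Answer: 48631 + √5 ≈ 48633.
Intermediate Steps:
T = √5 ≈ 2.2361
K(M) = M + √5 (K(M) = √5 + M = M + √5)
b(220) + K(11) = 221*220 + (11 + √5) = 48620 + (11 + √5) = 48631 + √5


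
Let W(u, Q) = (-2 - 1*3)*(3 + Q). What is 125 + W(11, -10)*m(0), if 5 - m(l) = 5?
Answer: 125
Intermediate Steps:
m(l) = 0 (m(l) = 5 - 1*5 = 5 - 5 = 0)
W(u, Q) = -15 - 5*Q (W(u, Q) = (-2 - 3)*(3 + Q) = -5*(3 + Q) = -15 - 5*Q)
125 + W(11, -10)*m(0) = 125 + (-15 - 5*(-10))*0 = 125 + (-15 + 50)*0 = 125 + 35*0 = 125 + 0 = 125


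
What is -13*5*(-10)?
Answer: 650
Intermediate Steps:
-13*5*(-10) = -65*(-10) = 650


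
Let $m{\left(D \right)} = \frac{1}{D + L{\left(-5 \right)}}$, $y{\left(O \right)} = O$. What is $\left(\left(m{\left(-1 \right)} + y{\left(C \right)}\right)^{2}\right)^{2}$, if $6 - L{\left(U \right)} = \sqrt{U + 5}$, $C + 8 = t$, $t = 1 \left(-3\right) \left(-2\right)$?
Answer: $\frac{6561}{625} \approx 10.498$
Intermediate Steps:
$t = 6$ ($t = \left(-3\right) \left(-2\right) = 6$)
$C = -2$ ($C = -8 + 6 = -2$)
$L{\left(U \right)} = 6 - \sqrt{5 + U}$ ($L{\left(U \right)} = 6 - \sqrt{U + 5} = 6 - \sqrt{5 + U}$)
$m{\left(D \right)} = \frac{1}{6 + D}$ ($m{\left(D \right)} = \frac{1}{D + \left(6 - \sqrt{5 - 5}\right)} = \frac{1}{D + \left(6 - \sqrt{0}\right)} = \frac{1}{D + \left(6 - 0\right)} = \frac{1}{D + \left(6 + 0\right)} = \frac{1}{D + 6} = \frac{1}{6 + D}$)
$\left(\left(m{\left(-1 \right)} + y{\left(C \right)}\right)^{2}\right)^{2} = \left(\left(\frac{1}{6 - 1} - 2\right)^{2}\right)^{2} = \left(\left(\frac{1}{5} - 2\right)^{2}\right)^{2} = \left(\left(- \frac{9}{5}\right)^{2}\right)^{2} = \left(\frac{81}{25}\right)^{2} = \frac{6561}{625}$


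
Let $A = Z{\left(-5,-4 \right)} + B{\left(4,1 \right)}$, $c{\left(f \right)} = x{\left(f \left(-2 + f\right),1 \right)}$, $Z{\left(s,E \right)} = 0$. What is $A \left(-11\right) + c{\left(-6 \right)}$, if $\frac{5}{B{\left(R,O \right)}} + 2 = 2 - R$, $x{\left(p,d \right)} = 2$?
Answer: $\frac{63}{4} \approx 15.75$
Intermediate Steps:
$c{\left(f \right)} = 2$
$B{\left(R,O \right)} = - \frac{5}{R}$ ($B{\left(R,O \right)} = \frac{5}{-2 - \left(-2 + R\right)} = \frac{5}{\left(-1\right) R} = 5 \left(- \frac{1}{R}\right) = - \frac{5}{R}$)
$A = - \frac{5}{4}$ ($A = 0 - \frac{5}{4} = - \frac{5}{4} \approx -1.25$)
$A \left(-11\right) + c{\left(-6 \right)} = \left(- \frac{5}{4}\right) \left(-11\right) + 2 = \frac{55}{4} + 2 = \frac{63}{4}$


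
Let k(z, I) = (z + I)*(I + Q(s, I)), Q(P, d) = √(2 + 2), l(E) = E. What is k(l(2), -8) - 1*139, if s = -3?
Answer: -103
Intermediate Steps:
Q(P, d) = 2 (Q(P, d) = √4 = 2)
k(z, I) = (2 + I)*(I + z) (k(z, I) = (z + I)*(I + 2) = (I + z)*(2 + I) = (2 + I)*(I + z))
k(l(2), -8) - 1*139 = ((-8)² + 2*(-8) + 2*2 - 8*2) - 1*139 = (64 - 16 + 4 - 16) - 139 = 36 - 139 = -103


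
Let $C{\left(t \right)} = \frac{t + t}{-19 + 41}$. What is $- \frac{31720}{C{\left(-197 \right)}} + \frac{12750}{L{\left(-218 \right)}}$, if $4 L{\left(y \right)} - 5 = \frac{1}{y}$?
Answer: $\frac{856739960}{71511} \approx 11981.0$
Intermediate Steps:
$L{\left(y \right)} = \frac{5}{4} + \frac{1}{4 y}$
$C{\left(t \right)} = \frac{t}{11}$ ($C{\left(t \right)} = \frac{2 t}{22} = 2 t \frac{1}{22} = \frac{t}{11}$)
$- \frac{31720}{C{\left(-197 \right)}} + \frac{12750}{L{\left(-218 \right)}} = - \frac{31720}{\frac{1}{11} \left(-197\right)} + \frac{12750}{\frac{1}{4} \frac{1}{-218} \left(1 + 5 \left(-218\right)\right)} = - \frac{31720}{- \frac{197}{11}} + \frac{12750}{\frac{1}{4} \left(- \frac{1}{218}\right) \left(1 - 1090\right)} = \left(-31720\right) \left(- \frac{11}{197}\right) + \frac{12750}{\frac{1}{4} \left(- \frac{1}{218}\right) \left(-1089\right)} = \frac{348920}{197} + \frac{12750}{\frac{1089}{872}} = \frac{348920}{197} + 12750 \cdot \frac{872}{1089} = \frac{348920}{197} + \frac{3706000}{363} = \frac{856739960}{71511}$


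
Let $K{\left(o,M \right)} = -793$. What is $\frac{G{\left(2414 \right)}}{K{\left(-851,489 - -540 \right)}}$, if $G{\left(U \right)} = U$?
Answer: $- \frac{2414}{793} \approx -3.0441$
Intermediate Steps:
$\frac{G{\left(2414 \right)}}{K{\left(-851,489 - -540 \right)}} = \frac{2414}{-793} = 2414 \left(- \frac{1}{793}\right) = - \frac{2414}{793}$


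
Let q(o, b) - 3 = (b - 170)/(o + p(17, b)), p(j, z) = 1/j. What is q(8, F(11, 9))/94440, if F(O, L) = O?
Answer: -191/1078190 ≈ -0.00017715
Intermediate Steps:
q(o, b) = 3 + (-170 + b)/(1/17 + o) (q(o, b) = 3 + (b - 170)/(o + 1/17) = 3 + (-170 + b)/(o + 1/17) = 3 + (-170 + b)/(1/17 + o))
q(8, F(11, 9))/94440 = ((-2887 + 17*11 + 51*8)/(1 + 17*8))/94440 = ((-2887 + 187 + 408)/(1 + 136))*(1/94440) = (-2292/137)*(1/94440) = ((1/137)*(-2292))*(1/94440) = -2292/137*1/94440 = -191/1078190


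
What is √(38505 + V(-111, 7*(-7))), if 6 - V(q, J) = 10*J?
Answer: √39001 ≈ 197.49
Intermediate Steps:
V(q, J) = 6 - 10*J
√(38505 + V(-111, 7*(-7))) = √(38505 + (6 - 70*(-7))) = √(38505 + (6 - 10*(-49))) = √(38505 + (6 + 490)) = √(38505 + 496) = √39001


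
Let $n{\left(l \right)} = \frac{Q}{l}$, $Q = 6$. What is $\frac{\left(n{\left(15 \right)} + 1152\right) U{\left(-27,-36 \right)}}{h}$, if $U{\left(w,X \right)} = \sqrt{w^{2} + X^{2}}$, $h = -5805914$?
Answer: $- \frac{25929}{2902957} \approx -0.0089319$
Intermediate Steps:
$U{\left(w,X \right)} = \sqrt{X^{2} + w^{2}}$
$n{\left(l \right)} = \frac{6}{l}$
$\frac{\left(n{\left(15 \right)} + 1152\right) U{\left(-27,-36 \right)}}{h} = \frac{\left(\frac{6}{15} + 1152\right) \sqrt{\left(-36\right)^{2} + \left(-27\right)^{2}}}{-5805914} = \left(6 \cdot \frac{1}{15} + 1152\right) \sqrt{1296 + 729} \left(- \frac{1}{5805914}\right) = \left(\frac{2}{5} + 1152\right) \sqrt{2025} \left(- \frac{1}{5805914}\right) = \frac{5762}{5} \cdot 45 \left(- \frac{1}{5805914}\right) = 51858 \left(- \frac{1}{5805914}\right) = - \frac{25929}{2902957}$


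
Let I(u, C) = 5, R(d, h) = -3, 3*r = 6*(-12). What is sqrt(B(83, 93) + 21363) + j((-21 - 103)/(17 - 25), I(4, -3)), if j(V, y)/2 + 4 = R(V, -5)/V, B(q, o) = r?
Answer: -260/31 + 3*sqrt(2371) ≈ 137.69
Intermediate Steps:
r = -24 (r = (6*(-12))/3 = (1/3)*(-72) = -24)
B(q, o) = -24
j(V, y) = -8 - 6/V (j(V, y) = -8 + 2*(-3/V) = -8 - 6/V)
sqrt(B(83, 93) + 21363) + j((-21 - 103)/(17 - 25), I(4, -3)) = sqrt(-24 + 21363) + (-8 - 6*(17 - 25)/(-21 - 103)) = sqrt(21339) + (-8 - 6/((-124/(-8)))) = 3*sqrt(2371) + (-8 - 6/((-124*(-1/8)))) = 3*sqrt(2371) + (-8 - 6/31/2) = 3*sqrt(2371) + (-8 - 6*2/31) = 3*sqrt(2371) + (-8 - 12/31) = 3*sqrt(2371) - 260/31 = -260/31 + 3*sqrt(2371)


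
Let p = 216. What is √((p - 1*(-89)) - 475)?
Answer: I*√170 ≈ 13.038*I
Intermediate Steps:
√((p - 1*(-89)) - 475) = √((216 - 1*(-89)) - 475) = √((216 + 89) - 475) = √(305 - 475) = √(-170) = I*√170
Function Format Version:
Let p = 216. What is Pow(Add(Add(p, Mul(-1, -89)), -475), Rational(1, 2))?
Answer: Mul(I, Pow(170, Rational(1, 2))) ≈ Mul(13.038, I)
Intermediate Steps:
Pow(Add(Add(p, Mul(-1, -89)), -475), Rational(1, 2)) = Pow(Add(Add(216, Mul(-1, -89)), -475), Rational(1, 2)) = Pow(Add(Add(216, 89), -475), Rational(1, 2)) = Pow(Add(305, -475), Rational(1, 2)) = Pow(-170, Rational(1, 2)) = Mul(I, Pow(170, Rational(1, 2)))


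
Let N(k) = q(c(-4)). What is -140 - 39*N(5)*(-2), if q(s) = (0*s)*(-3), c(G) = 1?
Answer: -140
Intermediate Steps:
q(s) = 0 (q(s) = 0*(-3) = 0)
N(k) = 0
-140 - 39*N(5)*(-2) = -140 - 39*0*(-2) = -140 - 0 = -140 - 39*0 = -140 + 0 = -140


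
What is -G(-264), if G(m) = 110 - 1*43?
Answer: -67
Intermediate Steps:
G(m) = 67 (G(m) = 110 - 43 = 67)
-G(-264) = -1*67 = -67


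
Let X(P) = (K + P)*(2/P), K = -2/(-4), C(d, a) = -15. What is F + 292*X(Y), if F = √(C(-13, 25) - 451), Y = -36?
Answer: 5183/9 + I*√466 ≈ 575.89 + 21.587*I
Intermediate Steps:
K = ½ (K = -2*(-¼) = ½ ≈ 0.50000)
F = I*√466 (F = √(-15 - 451) = √(-466) = I*√466 ≈ 21.587*I)
X(P) = 2*(½ + P)/P (X(P) = (½ + P)*(2/P) = 2*(½ + P)/P)
F + 292*X(Y) = I*√466 + 292*(2 + 1/(-36)) = I*√466 + 292*(2 - 1/36) = I*√466 + 292*(71/36) = I*√466 + 5183/9 = 5183/9 + I*√466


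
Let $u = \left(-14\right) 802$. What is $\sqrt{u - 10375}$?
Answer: $i \sqrt{21603} \approx 146.98 i$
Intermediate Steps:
$u = -11228$
$\sqrt{u - 10375} = \sqrt{-11228 - 10375} = \sqrt{-21603} = i \sqrt{21603}$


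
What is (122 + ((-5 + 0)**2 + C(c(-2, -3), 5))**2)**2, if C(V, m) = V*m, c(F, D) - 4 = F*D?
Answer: 33028009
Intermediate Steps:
c(F, D) = 4 + D*F (c(F, D) = 4 + F*D = 4 + D*F)
(122 + ((-5 + 0)**2 + C(c(-2, -3), 5))**2)**2 = (122 + ((-5 + 0)**2 + (4 - 3*(-2))*5)**2)**2 = (122 + ((-5)**2 + (4 + 6)*5)**2)**2 = (122 + (25 + 10*5)**2)**2 = (122 + (25 + 50)**2)**2 = (122 + 75**2)**2 = (122 + 5625)**2 = 5747**2 = 33028009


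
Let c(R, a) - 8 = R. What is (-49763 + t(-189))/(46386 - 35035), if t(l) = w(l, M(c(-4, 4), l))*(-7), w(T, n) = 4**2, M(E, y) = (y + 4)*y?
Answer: -49875/11351 ≈ -4.3939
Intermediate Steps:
c(R, a) = 8 + R
M(E, y) = y*(4 + y) (M(E, y) = (4 + y)*y = y*(4 + y))
w(T, n) = 16
t(l) = -112 (t(l) = 16*(-7) = -112)
(-49763 + t(-189))/(46386 - 35035) = (-49763 - 112)/(46386 - 35035) = -49875/11351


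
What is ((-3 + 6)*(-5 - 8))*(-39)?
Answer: 1521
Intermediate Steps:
((-3 + 6)*(-5 - 8))*(-39) = (3*(-13))*(-39) = -39*(-39) = 1521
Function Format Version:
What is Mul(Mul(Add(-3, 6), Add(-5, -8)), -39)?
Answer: 1521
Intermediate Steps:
Mul(Mul(Add(-3, 6), Add(-5, -8)), -39) = Mul(Mul(3, -13), -39) = Mul(-39, -39) = 1521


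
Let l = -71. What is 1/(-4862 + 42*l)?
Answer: -1/7844 ≈ -0.00012749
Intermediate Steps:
1/(-4862 + 42*l) = 1/(-4862 + 42*(-71)) = 1/(-4862 - 2982) = 1/(-7844) = -1/7844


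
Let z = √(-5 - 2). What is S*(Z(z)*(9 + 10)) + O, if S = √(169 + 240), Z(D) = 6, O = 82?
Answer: 82 + 114*√409 ≈ 2387.5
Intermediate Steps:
z = I*√7 (z = √(-7) = I*√7 ≈ 2.6458*I)
S = √409 ≈ 20.224
S*(Z(z)*(9 + 10)) + O = √409*(6*(9 + 10)) + 82 = √409*(6*19) + 82 = √409*114 + 82 = 114*√409 + 82 = 82 + 114*√409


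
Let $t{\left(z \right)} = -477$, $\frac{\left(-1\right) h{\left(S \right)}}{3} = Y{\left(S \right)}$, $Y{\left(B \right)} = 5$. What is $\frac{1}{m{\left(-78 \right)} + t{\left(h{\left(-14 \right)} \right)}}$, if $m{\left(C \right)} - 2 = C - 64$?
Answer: $- \frac{1}{617} \approx -0.0016207$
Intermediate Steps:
$m{\left(C \right)} = -62 + C$ ($m{\left(C \right)} = 2 + \left(C - 64\right) = 2 + \left(-64 + C\right) = -62 + C$)
$h{\left(S \right)} = -15$ ($h{\left(S \right)} = \left(-3\right) 5 = -15$)
$\frac{1}{m{\left(-78 \right)} + t{\left(h{\left(-14 \right)} \right)}} = \frac{1}{\left(-62 - 78\right) - 477} = \frac{1}{-140 - 477} = \frac{1}{-617} = - \frac{1}{617}$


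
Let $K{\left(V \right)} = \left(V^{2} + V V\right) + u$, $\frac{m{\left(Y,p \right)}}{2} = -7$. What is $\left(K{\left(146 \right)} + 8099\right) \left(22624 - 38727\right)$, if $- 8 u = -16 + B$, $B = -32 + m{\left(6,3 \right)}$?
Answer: $- \frac{3268184365}{4} \approx -8.1705 \cdot 10^{8}$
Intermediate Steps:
$m{\left(Y,p \right)} = -14$ ($m{\left(Y,p \right)} = 2 \left(-7\right) = -14$)
$B = -46$ ($B = -32 - 14 = -46$)
$u = \frac{31}{4}$ ($u = - \frac{-16 - 46}{8} = \left(- \frac{1}{8}\right) \left(-62\right) = \frac{31}{4} \approx 7.75$)
$K{\left(V \right)} = \frac{31}{4} + 2 V^{2}$ ($K{\left(V \right)} = \left(V^{2} + V V\right) + \frac{31}{4} = \left(V^{2} + V^{2}\right) + \frac{31}{4} = 2 V^{2} + \frac{31}{4} = \frac{31}{4} + 2 V^{2}$)
$\left(K{\left(146 \right)} + 8099\right) \left(22624 - 38727\right) = \left(\left(\frac{31}{4} + 2 \cdot 146^{2}\right) + 8099\right) \left(22624 - 38727\right) = \left(\left(\frac{31}{4} + 2 \cdot 21316\right) + 8099\right) \left(-16103\right) = \left(\left(\frac{31}{4} + 42632\right) + 8099\right) \left(-16103\right) = \left(\frac{170559}{4} + 8099\right) \left(-16103\right) = \frac{202955}{4} \left(-16103\right) = - \frac{3268184365}{4}$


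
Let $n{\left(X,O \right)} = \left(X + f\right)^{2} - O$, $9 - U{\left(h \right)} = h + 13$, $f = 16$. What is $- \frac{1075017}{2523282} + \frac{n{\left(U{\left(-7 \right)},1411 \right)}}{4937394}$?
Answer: $- \frac{42146285173}{98876487358} \approx -0.42625$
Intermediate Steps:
$U{\left(h \right)} = -4 - h$ ($U{\left(h \right)} = 9 - \left(h + 13\right) = 9 - \left(13 + h\right) = -4 - h$)
$n{\left(X,O \right)} = \left(16 + X\right)^{2} - O$ ($n{\left(X,O \right)} = \left(X + 16\right)^{2} - O = \left(16 + X\right)^{2} - O$)
$- \frac{1075017}{2523282} + \frac{n{\left(U{\left(-7 \right)},1411 \right)}}{4937394} = - \frac{1075017}{2523282} + \frac{\left(16 - -3\right)^{2} - 1411}{4937394} = \left(-1075017\right) \frac{1}{2523282} + \left(\left(16 + \left(-4 + 7\right)\right)^{2} - 1411\right) \frac{1}{4937394} = - \frac{358339}{841094} + \left(\left(16 + 3\right)^{2} - 1411\right) \frac{1}{4937394} = - \frac{358339}{841094} + \left(19^{2} - 1411\right) \frac{1}{4937394} = - \frac{358339}{841094} + \left(361 - 1411\right) \frac{1}{4937394} = - \frac{358339}{841094} - \frac{25}{117557} = - \frac{42146285173}{98876487358}$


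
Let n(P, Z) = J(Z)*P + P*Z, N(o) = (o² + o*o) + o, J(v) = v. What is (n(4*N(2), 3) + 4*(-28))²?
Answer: 16384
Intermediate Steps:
N(o) = o + 2*o² (N(o) = (o² + o²) + o = 2*o² + o = o + 2*o²)
n(P, Z) = 2*P*Z (n(P, Z) = Z*P + P*Z = P*Z + P*Z = 2*P*Z)
(n(4*N(2), 3) + 4*(-28))² = (2*(4*(2*(1 + 2*2)))*3 + 4*(-28))² = (2*(4*(2*(1 + 4)))*3 - 112)² = (2*(4*(2*5))*3 - 112)² = (2*(4*10)*3 - 112)² = (2*40*3 - 112)² = (240 - 112)² = 128² = 16384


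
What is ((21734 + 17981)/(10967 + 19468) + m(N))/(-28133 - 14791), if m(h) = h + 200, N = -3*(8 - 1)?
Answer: -39197/9331371 ≈ -0.0042006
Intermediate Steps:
N = -21 (N = -3*7 = -21)
m(h) = 200 + h
((21734 + 17981)/(10967 + 19468) + m(N))/(-28133 - 14791) = ((21734 + 17981)/(10967 + 19468) + (200 - 21))/(-28133 - 14791) = (39715/30435 + 179)/(-42924) = (39715*(1/30435) + 179)*(-1/42924) = (7943/6087 + 179)*(-1/42924) = (1097516/6087)*(-1/42924) = -39197/9331371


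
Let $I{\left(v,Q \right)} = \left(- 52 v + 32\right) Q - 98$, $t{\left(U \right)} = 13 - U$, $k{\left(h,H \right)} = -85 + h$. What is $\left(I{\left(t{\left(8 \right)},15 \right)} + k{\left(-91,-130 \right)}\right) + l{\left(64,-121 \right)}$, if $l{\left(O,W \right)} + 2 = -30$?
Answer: $-3726$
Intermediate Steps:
$l{\left(O,W \right)} = -32$ ($l{\left(O,W \right)} = -2 - 30 = -32$)
$I{\left(v,Q \right)} = -98 + Q \left(32 - 52 v\right)$ ($I{\left(v,Q \right)} = \left(32 - 52 v\right) Q - 98 = Q \left(32 - 52 v\right) - 98 = -98 + Q \left(32 - 52 v\right)$)
$\left(I{\left(t{\left(8 \right)},15 \right)} + k{\left(-91,-130 \right)}\right) + l{\left(64,-121 \right)} = \left(\left(-98 + 32 \cdot 15 - 780 \left(13 - 8\right)\right) - 176\right) - 32 = \left(\left(-98 + 480 - 780 \left(13 - 8\right)\right) - 176\right) - 32 = \left(\left(-98 + 480 - 780 \cdot 5\right) - 176\right) - 32 = \left(\left(-98 + 480 - 3900\right) - 176\right) - 32 = \left(-3518 - 176\right) - 32 = -3694 - 32 = -3726$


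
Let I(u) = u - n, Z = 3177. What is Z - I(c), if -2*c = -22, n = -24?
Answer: 3142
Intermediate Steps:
c = 11 (c = -1/2*(-22) = 11)
I(u) = 24 + u (I(u) = u - 1*(-24) = u + 24 = 24 + u)
Z - I(c) = 3177 - (24 + 11) = 3177 - 1*35 = 3177 - 35 = 3142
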